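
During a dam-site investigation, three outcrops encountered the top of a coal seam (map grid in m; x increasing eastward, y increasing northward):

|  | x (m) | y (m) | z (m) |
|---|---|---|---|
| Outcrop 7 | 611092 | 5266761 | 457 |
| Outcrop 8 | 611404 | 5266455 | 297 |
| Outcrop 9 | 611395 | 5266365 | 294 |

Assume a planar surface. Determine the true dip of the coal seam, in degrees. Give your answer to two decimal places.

23.94°

Two edge vectors: Outcrop 7→Outcrop 8 = (312, -306, -160), Outcrop 7→Outcrop 9 = (303, -396, -163).
Normal n = (Outcrop 7→Outcrop 8) × (Outcrop 7→Outcrop 9) = (-13482, 2376, -30834).
So ∂z/∂x = −n_x/n_z = −0.43724 and ∂z/∂y = −n_y/n_z = 0.07706.
Gradient magnitude |∇z| = √(a² + b²) = √(0.19118 + 0.00594) = 0.44398.
True dip = arctan(0.44398) = 23.94°, dipping toward E (azimuth ≈ 100°).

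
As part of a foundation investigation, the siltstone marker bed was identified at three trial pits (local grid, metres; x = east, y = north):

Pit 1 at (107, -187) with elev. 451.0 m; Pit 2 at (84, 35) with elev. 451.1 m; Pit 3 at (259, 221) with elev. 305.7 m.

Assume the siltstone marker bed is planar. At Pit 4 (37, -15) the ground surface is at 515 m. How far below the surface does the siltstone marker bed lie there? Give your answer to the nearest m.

Two edge vectors: Pit 1→Pit 2 = (-23, 222, 0.1), Pit 1→Pit 3 = (152, 408, -145.3).
Normal n = (Pit 1→Pit 2) × (Pit 1→Pit 3) = (-32297.4, -3326.7, -43128).
So ∂z/∂x = −n_x/n_z = −0.74887 and ∂z/∂y = −n_y/n_z = −0.07714.
Intercept c from Pit 1: 451 + 80.13 − 14.42 = 516.71.
At (37, -15): z_contact = −27.7 + 1.2 + 516.71 = 490.2 m.
Depth below ground = 515 − 490.2 = 25 m.

25 m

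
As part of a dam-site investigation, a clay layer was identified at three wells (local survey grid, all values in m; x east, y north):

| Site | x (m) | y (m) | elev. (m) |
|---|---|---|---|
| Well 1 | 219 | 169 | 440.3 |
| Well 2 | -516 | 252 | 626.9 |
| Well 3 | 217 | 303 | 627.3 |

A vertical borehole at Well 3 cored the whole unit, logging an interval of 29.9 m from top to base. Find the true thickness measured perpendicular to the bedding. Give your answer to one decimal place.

Two edge vectors: Well 1→Well 2 = (-735, 83, 186.6), Well 1→Well 3 = (-2, 134, 187).
Normal n = (Well 1→Well 2) × (Well 1→Well 3) = (-9483.4, 137071.8, -98324).
So ∂z/∂x = −n_x/n_z = −0.09645 and ∂z/∂y = −n_y/n_z = 1.39408.
|∇z| = √(a²+b²) = 1.39742, so dip δ = arctan(1.39742) = 54.41°.
True thickness = vertical thickness × cos δ = 29.9 × cos 54.41° = 17.4 m.

17.4 m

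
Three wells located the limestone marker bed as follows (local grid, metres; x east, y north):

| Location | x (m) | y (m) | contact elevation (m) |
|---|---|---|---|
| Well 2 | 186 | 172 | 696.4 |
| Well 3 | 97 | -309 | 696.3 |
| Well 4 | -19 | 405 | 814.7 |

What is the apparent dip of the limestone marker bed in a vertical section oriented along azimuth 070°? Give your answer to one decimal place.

Two edge vectors: Well 2→Well 3 = (-89, -481, -0.1), Well 2→Well 4 = (-205, 233, 118.3).
Normal n = (Well 2→Well 3) × (Well 2→Well 4) = (-56879, 10549.2, -119342).
So ∂z/∂x = −n_x/n_z = −0.47661 and ∂z/∂y = −n_y/n_z = 0.08839.
Unit vector along 070° is (sin 70°, cos 70°) = (0.9397, 0.3420).
Slope in that direction = a·(0.9397) + b·(0.3420) = −0.41763.
Apparent dip = arctan|0.41763| = 22.7° (true dip is 25.9°, so apparent ≤ true as expected).

22.7°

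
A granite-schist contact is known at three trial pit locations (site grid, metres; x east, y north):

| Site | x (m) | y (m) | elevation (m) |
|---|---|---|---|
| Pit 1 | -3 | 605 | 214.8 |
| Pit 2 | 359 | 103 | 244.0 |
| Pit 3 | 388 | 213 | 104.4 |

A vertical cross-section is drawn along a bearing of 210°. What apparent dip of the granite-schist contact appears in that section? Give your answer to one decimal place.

Let the plane be z = a·x + b·y + c.
Pit 2−Pit 1: 362a − 502b = 29.2;  Pit 3−Pit 1: 391a − 392b = −110.4.
Solving gives a = −1.22967, b = −0.94490.
Unit vector along 210° is (sin 210°, cos 210°) = (-0.5000, -0.8660).
Slope in that direction = a·(-0.5000) + b·(-0.8660) = 1.43315.
Apparent dip = arctan|1.43315| = 55.1° (true dip is 57.2°, so apparent ≤ true as expected).

55.1°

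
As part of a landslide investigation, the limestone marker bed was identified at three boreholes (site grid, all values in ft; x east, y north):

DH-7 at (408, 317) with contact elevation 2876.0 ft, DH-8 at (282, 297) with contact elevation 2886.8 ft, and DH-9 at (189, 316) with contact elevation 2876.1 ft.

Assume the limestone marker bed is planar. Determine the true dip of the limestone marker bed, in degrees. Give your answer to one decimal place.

28.9°

Let the plane be z = a·x + b·y + c.
DH-8−DH-7: −126a − 20b = 10.8;  DH-9−DH-7: −219a − 1b = 0.1.
Solving gives a = 0.00207, b = −0.55303.
Gradient magnitude |∇z| = √(a² + b²) = √(0.00000 + 0.30584) = 0.55304.
True dip = arctan(0.55304) = 28.9°, dipping toward N (azimuth ≈ 360°).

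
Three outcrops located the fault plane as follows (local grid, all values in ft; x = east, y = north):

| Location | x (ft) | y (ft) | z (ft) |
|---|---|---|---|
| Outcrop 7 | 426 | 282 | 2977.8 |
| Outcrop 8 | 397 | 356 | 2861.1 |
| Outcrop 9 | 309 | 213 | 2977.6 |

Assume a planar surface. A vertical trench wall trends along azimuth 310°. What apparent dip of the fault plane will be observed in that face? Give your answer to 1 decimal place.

54.5°

Let the plane be z = a·x + b·y + c.
Outcrop 8−Outcrop 7: −29a + 74b = −116.7;  Outcrop 9−Outcrop 7: −117a − 69b = −0.2.
Solving gives a = 0.75683, b = −1.28043.
Unit vector along 310° is (sin 310°, cos 310°) = (-0.7660, 0.6428).
Slope in that direction = a·(-0.7660) + b·(0.6428) = −1.40281.
Apparent dip = arctan|1.40281| = 54.5° (true dip is 56.1°, so apparent ≤ true as expected).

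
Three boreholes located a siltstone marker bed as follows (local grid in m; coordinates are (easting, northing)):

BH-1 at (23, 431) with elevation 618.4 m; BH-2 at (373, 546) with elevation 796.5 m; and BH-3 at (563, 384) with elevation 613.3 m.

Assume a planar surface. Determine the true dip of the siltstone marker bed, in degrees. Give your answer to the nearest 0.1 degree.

Two edge vectors: BH-1→BH-2 = (350, 115, 178.1), BH-1→BH-3 = (540, -47, -5.1).
Normal n = (BH-1→BH-2) × (BH-1→BH-3) = (7784.2, 97959, -78550).
So ∂z/∂E = −n_x/n_z = 0.09910 and ∂z/∂N = −n_y/n_z = 1.24709.
Gradient magnitude |∇z| = √(a² + b²) = √(0.00982 + 1.55524) = 1.25102.
True dip = arctan(1.25102) = 51.4°, dipping toward S (azimuth ≈ 185°).

51.4°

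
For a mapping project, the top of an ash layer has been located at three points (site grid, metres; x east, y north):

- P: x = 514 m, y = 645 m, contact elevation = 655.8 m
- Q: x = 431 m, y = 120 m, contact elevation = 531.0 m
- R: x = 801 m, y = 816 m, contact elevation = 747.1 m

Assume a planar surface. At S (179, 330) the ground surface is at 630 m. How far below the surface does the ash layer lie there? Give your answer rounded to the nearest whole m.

Let the plane be z = a·x + b·y + c.
Q−P: −83a − 525b = −124.8;  R−P: 287a + 171b = 91.3.
Solving gives a = 0.19484, b = 0.20691.
Then c = 655.8 − a·514 − b·645 = 422.20.
At (179, 330): z_contact = 34.9 + 68.3 + 422.20 = 525.4 m.
Depth below ground = 630 − 525.4 = 105 m.

105 m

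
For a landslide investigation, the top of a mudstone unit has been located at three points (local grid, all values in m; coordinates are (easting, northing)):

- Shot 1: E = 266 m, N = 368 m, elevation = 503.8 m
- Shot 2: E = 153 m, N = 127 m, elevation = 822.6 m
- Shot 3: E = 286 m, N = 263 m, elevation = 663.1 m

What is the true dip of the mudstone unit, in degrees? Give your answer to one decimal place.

Let the plane be z = a·E + b·N + c.
Shot 2−Shot 1: −113a − 241b = 318.8;  Shot 3−Shot 1: 20a − 105b = 159.3.
Solving gives a = 0.29471, b = −1.46101.
Gradient magnitude |∇z| = √(a² + b²) = √(0.08686 + 2.13454) = 1.49044.
True dip = arctan(1.49044) = 56.1°, dipping toward NNW (azimuth ≈ 349°).

56.1°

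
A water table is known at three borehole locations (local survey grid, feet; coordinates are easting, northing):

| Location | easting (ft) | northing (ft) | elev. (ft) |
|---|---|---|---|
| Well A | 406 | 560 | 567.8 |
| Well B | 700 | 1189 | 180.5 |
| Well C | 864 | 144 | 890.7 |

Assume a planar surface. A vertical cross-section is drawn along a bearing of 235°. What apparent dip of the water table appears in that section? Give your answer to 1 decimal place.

16.5°

Two edge vectors: Well A→Well B = (294, 629, -387.3), Well A→Well C = (458, -416, 322.9).
Normal n = (Well A→Well B) × (Well A→Well C) = (41987.3, -272316, -410386).
So ∂z/∂easting = −n_x/n_z = 0.10231 and ∂z/∂northing = −n_y/n_z = −0.66356.
Unit vector along 235° is (sin 235°, cos 235°) = (-0.8192, -0.5736).
Slope in that direction = a·(-0.8192) + b·(-0.5736) = 0.29679.
Apparent dip = arctan|0.29679| = 16.5° (true dip is 33.9°, so apparent ≤ true as expected).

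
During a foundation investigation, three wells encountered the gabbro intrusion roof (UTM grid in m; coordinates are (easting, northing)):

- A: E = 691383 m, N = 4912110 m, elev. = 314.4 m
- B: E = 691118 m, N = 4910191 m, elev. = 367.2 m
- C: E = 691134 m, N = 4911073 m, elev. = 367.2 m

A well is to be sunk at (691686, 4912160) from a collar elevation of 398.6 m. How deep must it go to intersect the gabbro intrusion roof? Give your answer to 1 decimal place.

153.5 m

Two edge vectors: A→B = (-265, -1919, 52.8), A→C = (-249, -1037, 52.8).
Normal n = (A→B) × (A→C) = (-46569.6, 844.8, -203026).
So ∂z/∂E = −n_x/n_z = −0.229377518 and ∂z/∂N = −n_y/n_z = 0.004161043.
Intercept c from A: 314.4 + 158587.72 − 20439.50 = 138462.61.
At (691686, 4912160): z_contact = −158657.22 + 20439.71 + 138462.61 = 245.11 m.
Depth below ground = 398.6 − 245.11 = 153.5 m.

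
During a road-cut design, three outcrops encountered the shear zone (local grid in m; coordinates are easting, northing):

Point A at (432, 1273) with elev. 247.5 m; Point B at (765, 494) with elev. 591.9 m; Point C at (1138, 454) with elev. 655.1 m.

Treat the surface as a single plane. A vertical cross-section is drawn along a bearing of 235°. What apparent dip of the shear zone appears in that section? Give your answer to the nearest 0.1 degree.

6.7°

Two edge vectors: Point A→Point B = (333, -779, 344.4), Point A→Point C = (706, -819, 407.6).
Normal n = (Point A→Point B) × (Point A→Point C) = (-35456.8, 107415.6, 277247).
So ∂z/∂easting = −n_x/n_z = 0.12789 and ∂z/∂northing = −n_y/n_z = −0.38744.
Unit vector along 235° is (sin 235°, cos 235°) = (-0.8192, -0.5736).
Slope in that direction = a·(-0.8192) + b·(-0.5736) = 0.11746.
Apparent dip = arctan|0.11746| = 6.7° (true dip is 22.2°, so apparent ≤ true as expected).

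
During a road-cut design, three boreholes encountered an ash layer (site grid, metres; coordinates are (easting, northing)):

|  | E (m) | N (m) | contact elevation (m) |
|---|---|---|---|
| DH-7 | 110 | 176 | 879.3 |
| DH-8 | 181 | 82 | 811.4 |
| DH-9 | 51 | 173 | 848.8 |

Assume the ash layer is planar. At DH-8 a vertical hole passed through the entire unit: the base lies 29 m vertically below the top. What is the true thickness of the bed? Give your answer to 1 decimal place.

Two edge vectors: DH-7→DH-8 = (71, -94, -67.9), DH-7→DH-9 = (-59, -3, -30.5).
Normal n = (DH-7→DH-8) × (DH-7→DH-9) = (2663.3, 6171.6, -5759).
So ∂z/∂E = −n_x/n_z = 0.46246 and ∂z/∂N = −n_y/n_z = 1.07164.
|∇z| = √(a²+b²) = 1.16717, so dip δ = arctan(1.16717) = 49.41°.
True thickness = vertical thickness × cos δ = 29 × cos 49.41° = 18.9 m.

18.9 m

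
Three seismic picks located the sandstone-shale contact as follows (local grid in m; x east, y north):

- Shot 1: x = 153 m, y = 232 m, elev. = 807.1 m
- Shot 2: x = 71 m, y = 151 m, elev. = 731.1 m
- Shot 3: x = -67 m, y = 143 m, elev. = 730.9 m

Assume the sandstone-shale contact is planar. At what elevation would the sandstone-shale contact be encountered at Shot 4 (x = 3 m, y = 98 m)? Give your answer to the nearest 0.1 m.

Let the plane be z = a·x + b·y + c.
Shot 2−Shot 1: −82a − 81b = −76;  Shot 3−Shot 1: −220a − 89b = −76.2.
Solving gives a = −0.05624, b = 0.99521.
Then c = 807.1 − a·153 − b·232 = 584.82.
At (3, 98): z = −0.2 + 97.5 + 584.82 = 682.2 m.

682.2 m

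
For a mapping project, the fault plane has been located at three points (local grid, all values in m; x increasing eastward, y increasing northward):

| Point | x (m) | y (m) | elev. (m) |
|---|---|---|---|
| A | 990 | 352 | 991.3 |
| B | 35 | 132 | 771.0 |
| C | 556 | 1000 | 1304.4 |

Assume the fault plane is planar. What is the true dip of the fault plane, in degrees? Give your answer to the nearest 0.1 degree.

Two edge vectors: A→B = (-955, -220, -220.3), A→C = (-434, 648, 313.1).
Normal n = (A→B) × (A→C) = (73872.4, 394620.7, -714320).
So ∂z/∂x = −n_x/n_z = 0.10342 and ∂z/∂y = −n_y/n_z = 0.55244.
Gradient magnitude |∇z| = √(a² + b²) = √(0.01069 + 0.30519) = 0.56204.
True dip = arctan(0.56204) = 29.3°, dipping toward S (azimuth ≈ 191°).

29.3°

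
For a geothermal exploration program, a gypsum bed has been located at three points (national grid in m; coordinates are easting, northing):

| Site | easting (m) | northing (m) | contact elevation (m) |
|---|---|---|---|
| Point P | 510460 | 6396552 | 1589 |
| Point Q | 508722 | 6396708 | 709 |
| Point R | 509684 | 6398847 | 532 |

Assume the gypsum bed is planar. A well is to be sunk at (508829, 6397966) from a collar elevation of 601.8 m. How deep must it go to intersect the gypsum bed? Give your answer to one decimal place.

Let the plane be z = a·easting + b·northing + c.
Point Q−Point P: −1738a + 156b = −880;  Point R−Point P: −776a + 2295b = −1057.
Solving gives a = 0.479543413, b = −0.298420179.
Then c = 1589 − a·510460 − b·6396552 = 1665661.46.
At (508829, 6397966): z_contact = 244005.60 − 1909282.16 + 1665661.46 = 384.90 m.
Depth below ground = 601.8 − 384.90 = 216.9 m.

216.9 m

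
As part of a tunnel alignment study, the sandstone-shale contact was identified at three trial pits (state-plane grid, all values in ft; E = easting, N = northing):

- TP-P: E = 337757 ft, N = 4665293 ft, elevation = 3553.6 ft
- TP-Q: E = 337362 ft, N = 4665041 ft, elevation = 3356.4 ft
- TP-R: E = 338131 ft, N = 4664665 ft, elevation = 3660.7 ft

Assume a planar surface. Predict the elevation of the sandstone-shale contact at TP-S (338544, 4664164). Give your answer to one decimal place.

3796.7 ft

Let the plane be z = a·E + b·N + c.
TP-Q−TP-P: −395a − 252b = −197.2;  TP-R−TP-P: 374a − 628b = 107.1.
Solving gives a = 0.440628907, b = 0.091871356.
Then c = 3553.6 − a·337757 − b·4665293 = −573878.69.
At (338544, 4664164): z = 149172.3 + 428503.1 − 573878.69 = 3796.7 ft.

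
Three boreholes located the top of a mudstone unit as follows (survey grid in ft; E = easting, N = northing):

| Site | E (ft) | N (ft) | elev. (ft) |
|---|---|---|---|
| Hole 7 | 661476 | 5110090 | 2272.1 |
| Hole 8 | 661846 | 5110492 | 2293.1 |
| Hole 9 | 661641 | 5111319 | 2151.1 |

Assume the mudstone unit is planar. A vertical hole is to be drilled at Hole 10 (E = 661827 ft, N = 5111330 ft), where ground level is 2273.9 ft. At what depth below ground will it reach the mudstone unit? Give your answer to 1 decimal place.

88.5 ft

Let the plane be z = a·E + b·N + c.
Hole 8−Hole 7: 370a + 402b = 21;  Hole 9−Hole 7: 165a + 1229b = −121.
Solving gives a = 0.191686406, b = −0.124188980.
Then c = 2272.1 − a·661476 − b·5110090 = 510093.01.
At (661827, 5111330): z_contact = 126863.24 − 634770.86 + 510093.01 = 2185.39 ft.
Depth below ground = 2273.9 − 2185.39 = 88.5 ft.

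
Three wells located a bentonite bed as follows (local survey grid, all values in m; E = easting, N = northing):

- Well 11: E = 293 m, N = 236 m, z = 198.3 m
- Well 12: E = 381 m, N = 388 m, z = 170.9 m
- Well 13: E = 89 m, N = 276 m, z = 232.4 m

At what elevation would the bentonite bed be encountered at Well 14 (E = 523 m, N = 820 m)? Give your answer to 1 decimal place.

Two edge vectors: Well 11→Well 12 = (88, 152, -27.4), Well 11→Well 13 = (-204, 40, 34.1).
Normal n = (Well 11→Well 12) × (Well 11→Well 13) = (6279.2, 2588.8, 34528).
So ∂z/∂E = −n_x/n_z = −0.18186 and ∂z/∂N = −n_y/n_z = −0.07498.
Intercept c from Well 11: 198.3 + 53.28 + 17.69 = 269.28.
At (523, 820): z = −95.1 − 61.5 + 269.28 = 112.7 m.

112.7 m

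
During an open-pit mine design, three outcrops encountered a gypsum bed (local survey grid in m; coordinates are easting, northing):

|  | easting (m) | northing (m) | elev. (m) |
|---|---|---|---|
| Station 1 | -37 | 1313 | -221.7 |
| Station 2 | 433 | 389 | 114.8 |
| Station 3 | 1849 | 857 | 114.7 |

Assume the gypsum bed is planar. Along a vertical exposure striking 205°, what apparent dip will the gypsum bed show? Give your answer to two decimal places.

Two edge vectors: Station 1→Station 2 = (470, -924, 336.5), Station 1→Station 3 = (1886, -456, 336.4).
Normal n = (Station 1→Station 2) × (Station 1→Station 3) = (-157389.6, 476531, 1528344).
So ∂z/∂easting = −n_x/n_z = 0.10298 and ∂z/∂northing = −n_y/n_z = −0.31180.
Unit vector along 205° is (sin 205°, cos 205°) = (-0.4226, -0.9063).
Slope in that direction = a·(-0.4226) + b·(-0.9063) = 0.23906.
Apparent dip = arctan|0.23906| = 13.44° (true dip is 18.2°, so apparent ≤ true as expected).

13.44°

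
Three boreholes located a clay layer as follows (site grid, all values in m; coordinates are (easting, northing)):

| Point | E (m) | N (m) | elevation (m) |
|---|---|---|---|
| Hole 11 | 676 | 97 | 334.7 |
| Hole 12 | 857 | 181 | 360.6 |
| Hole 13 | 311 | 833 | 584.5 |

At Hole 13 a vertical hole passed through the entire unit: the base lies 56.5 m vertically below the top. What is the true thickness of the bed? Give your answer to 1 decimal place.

53.6 m

Two edge vectors: Hole 11→Hole 12 = (181, 84, 25.9), Hole 11→Hole 13 = (-365, 736, 249.8).
Normal n = (Hole 11→Hole 12) × (Hole 11→Hole 13) = (1920.8, -54667.3, 163876).
So ∂z/∂E = −n_x/n_z = −0.01172 and ∂z/∂N = −n_y/n_z = 0.33359.
|∇z| = √(a²+b²) = 0.33380, so dip δ = arctan(0.33380) = 18.46°.
True thickness = vertical thickness × cos δ = 56.5 × cos 18.46° = 53.6 m.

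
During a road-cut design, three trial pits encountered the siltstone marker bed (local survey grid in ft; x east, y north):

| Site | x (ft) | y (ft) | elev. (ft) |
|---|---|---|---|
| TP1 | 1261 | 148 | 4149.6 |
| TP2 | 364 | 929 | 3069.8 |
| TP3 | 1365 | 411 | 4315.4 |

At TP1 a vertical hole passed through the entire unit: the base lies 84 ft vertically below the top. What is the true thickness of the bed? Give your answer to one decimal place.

Let the plane be z = a·x + b·y + c.
TP2−TP1: −897a + 781b = −1079.8;  TP3−TP1: 104a + 263b = 165.8.
Solving gives a = 1.30379, b = 0.11485.
|∇z| = √(a²+b²) = 1.30884, so dip δ = arctan(1.30884) = 52.62°.
True thickness = vertical thickness × cos δ = 84 × cos 52.62° = 51.0 ft.

51.0 ft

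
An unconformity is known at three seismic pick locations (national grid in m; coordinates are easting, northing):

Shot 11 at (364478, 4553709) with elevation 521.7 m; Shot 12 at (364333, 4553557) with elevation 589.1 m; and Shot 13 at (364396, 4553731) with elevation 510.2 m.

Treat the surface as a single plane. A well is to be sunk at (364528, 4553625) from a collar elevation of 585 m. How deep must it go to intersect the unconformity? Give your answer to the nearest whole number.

24 m

Two edge vectors: Shot 11→Shot 12 = (-145, -152, 67.4), Shot 11→Shot 13 = (-82, 22, -11.5).
Normal n = (Shot 11→Shot 12) × (Shot 11→Shot 13) = (265.2, -7194.3, -15654).
So ∂z/∂easting = −n_x/n_z = 0.01694136 and ∂z/∂northing = −n_y/n_z = −0.45958222.
Intercept c from Shot 11: 521.7 − 6174.75 + 2092803.67 = 2087150.62.
At (364528, 4553625): z_contact = 6175.6 − 2092765.1 + 2087150.62 = 561.2 m.
Depth below ground = 585 − 561.2 = 24 m.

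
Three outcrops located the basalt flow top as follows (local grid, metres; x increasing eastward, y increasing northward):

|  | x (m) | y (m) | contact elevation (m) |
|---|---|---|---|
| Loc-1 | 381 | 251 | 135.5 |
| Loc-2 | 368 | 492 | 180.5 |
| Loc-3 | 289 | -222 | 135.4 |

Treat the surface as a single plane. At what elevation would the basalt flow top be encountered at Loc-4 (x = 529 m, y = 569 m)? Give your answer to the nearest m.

Let the plane be z = a·x + b·y + c.
Loc-2−Loc-1: −13a + 241b = 45;  Loc-3−Loc-1: −92a − 473b = −0.1.
Solving gives a = −0.75071, b = 0.14623.
Then c = 135.5 − a·381 − b·251 = 384.82.
At (529, 569): z = −397.1 + 83.2 + 384.82 = 70.9 m.

71 m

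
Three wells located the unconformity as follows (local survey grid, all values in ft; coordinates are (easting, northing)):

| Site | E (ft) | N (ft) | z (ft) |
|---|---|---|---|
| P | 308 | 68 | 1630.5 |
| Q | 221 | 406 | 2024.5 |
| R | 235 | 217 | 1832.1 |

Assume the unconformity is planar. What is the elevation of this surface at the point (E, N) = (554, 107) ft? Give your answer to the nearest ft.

Let the plane be z = a·E + b·N + c.
Q−P: −87a + 338b = 394;  R−P: −73a + 149b = 201.6.
Solving gives a = −0.80564, b = 0.95831.
Then c = 1630.5 − a·308 − b·68 = 1813.47.
At (554, 107): z = −446.3 + 102.5 + 1813.47 = 1469.7 ft.

1470 ft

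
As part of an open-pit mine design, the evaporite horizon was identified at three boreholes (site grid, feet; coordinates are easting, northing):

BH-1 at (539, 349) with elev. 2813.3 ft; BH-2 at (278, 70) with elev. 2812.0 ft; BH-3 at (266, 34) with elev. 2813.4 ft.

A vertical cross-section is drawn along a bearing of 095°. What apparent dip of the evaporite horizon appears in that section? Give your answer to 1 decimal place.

Two edge vectors: BH-1→BH-2 = (-261, -279, -1.3), BH-1→BH-3 = (-273, -315, 0.1).
Normal n = (BH-1→BH-2) × (BH-1→BH-3) = (-437.4, 381, 6048).
So ∂z/∂easting = −n_x/n_z = 0.07232 and ∂z/∂northing = −n_y/n_z = −0.06300.
Unit vector along 095° is (sin 95°, cos 95°) = (0.9962, -0.0872).
Slope in that direction = a·(0.9962) + b·(-0.0872) = 0.07754.
Apparent dip = arctan|0.07754| = 4.4° (true dip is 5.5°, so apparent ≤ true as expected).

4.4°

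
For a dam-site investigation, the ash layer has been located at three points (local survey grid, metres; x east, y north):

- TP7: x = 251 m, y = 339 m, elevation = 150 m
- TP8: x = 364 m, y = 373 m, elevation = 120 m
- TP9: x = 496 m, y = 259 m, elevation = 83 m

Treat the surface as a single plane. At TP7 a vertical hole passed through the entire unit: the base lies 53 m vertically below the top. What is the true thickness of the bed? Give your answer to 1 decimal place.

51.2 m

Let the plane be z = a·x + b·y + c.
TP8−TP7: 113a + 34b = −30;  TP9−TP7: 245a − 80b = −67.
Solving gives a = −0.26931, b = 0.01272.
|∇z| = √(a²+b²) = 0.26962, so dip δ = arctan(0.26962) = 15.09°.
True thickness = vertical thickness × cos δ = 53 × cos 15.09° = 51.2 m.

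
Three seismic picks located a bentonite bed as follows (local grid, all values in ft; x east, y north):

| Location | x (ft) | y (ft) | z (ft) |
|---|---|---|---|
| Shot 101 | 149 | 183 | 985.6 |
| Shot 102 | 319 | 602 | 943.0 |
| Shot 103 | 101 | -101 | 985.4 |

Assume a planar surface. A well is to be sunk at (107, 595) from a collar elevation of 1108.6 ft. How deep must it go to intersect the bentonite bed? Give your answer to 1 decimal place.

Two edge vectors: Shot 101→Shot 102 = (170, 419, -42.6), Shot 101→Shot 103 = (-48, -284, -0.2).
Normal n = (Shot 101→Shot 102) × (Shot 101→Shot 103) = (-12182.2, 2078.8, -28168).
So ∂z/∂x = −n_x/n_z = −0.43248 and ∂z/∂y = −n_y/n_z = 0.07380.
Intercept c from Shot 101: 985.6 + 64.44 − 13.51 = 1036.53.
At (107, 595): z_contact = −46.28 + 43.91 + 1036.53 = 1034.17 ft.
Depth below ground = 1108.6 − 1034.17 = 74.4 ft.

74.4 ft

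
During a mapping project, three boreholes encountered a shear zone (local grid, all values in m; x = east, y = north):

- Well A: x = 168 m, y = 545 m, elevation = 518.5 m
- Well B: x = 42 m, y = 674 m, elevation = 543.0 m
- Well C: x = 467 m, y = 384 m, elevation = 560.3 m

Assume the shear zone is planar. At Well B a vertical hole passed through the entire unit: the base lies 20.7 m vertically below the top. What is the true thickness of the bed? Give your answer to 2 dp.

Two edge vectors: Well A→Well B = (-126, 129, 24.5), Well A→Well C = (299, -161, 41.8).
Normal n = (Well A→Well B) × (Well A→Well C) = (9336.7, 12592.3, -18285).
So ∂z/∂x = −n_x/n_z = 0.51062 and ∂z/∂y = −n_y/n_z = 0.68867.
|∇z| = √(a²+b²) = 0.85732, so dip δ = arctan(0.85732) = 40.61°.
True thickness = vertical thickness × cos δ = 20.7 × cos 40.61° = 15.72 m.

15.72 m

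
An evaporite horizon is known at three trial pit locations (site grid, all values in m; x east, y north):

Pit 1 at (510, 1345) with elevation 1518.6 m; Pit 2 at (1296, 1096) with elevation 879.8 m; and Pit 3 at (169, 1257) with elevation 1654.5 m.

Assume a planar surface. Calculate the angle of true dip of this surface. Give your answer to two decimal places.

42.85°

Let the plane be z = a·x + b·y + c.
Pit 2−Pit 1: 786a − 249b = −638.8;  Pit 3−Pit 1: −341a − 88b = 135.9.
Solving gives a = −0.58447, b = 0.72051.
Gradient magnitude |∇z| = √(a² + b²) = √(0.34161 + 0.51913) = 0.92776.
True dip = arctan(0.92776) = 42.85°, dipping toward SE (azimuth ≈ 141°).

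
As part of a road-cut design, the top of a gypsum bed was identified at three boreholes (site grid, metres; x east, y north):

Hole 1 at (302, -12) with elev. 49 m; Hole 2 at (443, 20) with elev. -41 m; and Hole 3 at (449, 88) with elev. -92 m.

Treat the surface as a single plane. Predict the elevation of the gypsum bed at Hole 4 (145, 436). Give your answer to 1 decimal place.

-193.1 m

Two edge vectors: Hole 1→Hole 2 = (141, 32, -90), Hole 1→Hole 3 = (147, 100, -141).
Normal n = (Hole 1→Hole 2) × (Hole 1→Hole 3) = (4488, 6651, 9396).
So ∂z/∂x = −n_x/n_z = −0.47765 and ∂z/∂y = −n_y/n_z = −0.70785.
Intercept c from Hole 1: 49 + 144.25 − 8.49 = 184.76.
At (145, 436): z = −69.3 − 308.6 + 184.76 = -193.1 m.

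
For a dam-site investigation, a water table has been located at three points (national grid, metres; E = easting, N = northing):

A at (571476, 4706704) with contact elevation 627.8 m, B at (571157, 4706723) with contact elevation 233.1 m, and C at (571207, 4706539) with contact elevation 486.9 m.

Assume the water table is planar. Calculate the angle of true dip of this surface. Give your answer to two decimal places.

Two edge vectors: A→B = (-319, 19, -394.7), A→C = (-269, -165, -140.9).
Normal n = (A→B) × (A→C) = (-67802.6, 61227.2, 57746).
So ∂z/∂E = −n_x/n_z = 1.17415 and ∂z/∂N = −n_y/n_z = −1.06028.
Gradient magnitude |∇z| = √(a² + b²) = √(1.37863 + 1.12420) = 1.58204.
True dip = arctan(1.58204) = 57.70°, dipping toward NW (azimuth ≈ 312°).

57.70°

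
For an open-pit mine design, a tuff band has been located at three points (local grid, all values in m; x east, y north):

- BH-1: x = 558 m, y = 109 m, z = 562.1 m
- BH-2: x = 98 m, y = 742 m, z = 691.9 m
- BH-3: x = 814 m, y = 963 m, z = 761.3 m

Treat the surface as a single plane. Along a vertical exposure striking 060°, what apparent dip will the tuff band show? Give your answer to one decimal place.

Let the plane be z = a·x + b·y + c.
BH-2−BH-1: −460a + 633b = 129.8;  BH-3−BH-1: 256a + 854b = 199.2.
Solving gives a = 0.02747, b = 0.22502.
Unit vector along 060° is (sin 60°, cos 60°) = (0.8660, 0.5000).
Slope in that direction = a·(0.8660) + b·(0.5000) = 0.13630.
Apparent dip = arctan|0.13630| = 7.8° (true dip is 12.8°, so apparent ≤ true as expected).

7.8°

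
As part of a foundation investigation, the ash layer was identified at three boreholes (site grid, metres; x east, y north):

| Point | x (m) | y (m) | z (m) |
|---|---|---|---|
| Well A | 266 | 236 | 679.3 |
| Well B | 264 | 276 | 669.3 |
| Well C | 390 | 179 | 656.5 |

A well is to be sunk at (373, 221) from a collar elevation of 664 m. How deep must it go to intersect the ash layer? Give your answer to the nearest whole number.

Let the plane be z = a·x + b·y + c.
Well B−Well A: −2a + 40b = −10;  Well C−Well A: 124a − 57b = −22.8.
Solving gives a = −0.30582, b = −0.26529.
Then c = 679.3 − a·266 − b·236 = 823.26.
At (373, 221): z_contact = −114.1 − 58.6 + 823.26 = 650.6 m.
Depth below ground = 664 − 650.6 = 13 m.

13 m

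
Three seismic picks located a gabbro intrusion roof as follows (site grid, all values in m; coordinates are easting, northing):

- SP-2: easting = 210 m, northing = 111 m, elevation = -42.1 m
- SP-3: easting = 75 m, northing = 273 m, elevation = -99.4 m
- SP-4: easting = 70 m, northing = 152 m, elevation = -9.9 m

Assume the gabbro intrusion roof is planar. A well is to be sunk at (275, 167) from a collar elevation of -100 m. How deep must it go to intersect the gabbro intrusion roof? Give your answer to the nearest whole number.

Let the plane be z = a·easting + b·northing + c.
SP-3−SP-2: −135a + 162b = −57.3;  SP-4−SP-2: −140a + 41b = 32.2.
Solving gives a = −0.44128, b = −0.72143.
Then c = -42.1 − a·210 − b·111 = 130.65.
At (275, 167): z_contact = −121.4 − 120.5 + 130.65 = -111.2 m.
Depth below ground = -100 − (-111.2) = 11 m.

11 m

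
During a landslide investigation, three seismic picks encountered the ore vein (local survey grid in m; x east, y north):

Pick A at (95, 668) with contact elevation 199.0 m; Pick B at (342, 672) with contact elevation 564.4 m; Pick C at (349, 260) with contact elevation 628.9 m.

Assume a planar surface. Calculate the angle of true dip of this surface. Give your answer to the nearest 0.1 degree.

56.1°

Let the plane be z = a·x + b·y + c.
Pick B−Pick A: 247a + 4b = 365.4;  Pick C−Pick A: 254a − 408b = 429.9.
Solving gives a = 1.48148, b = −0.13138.
Gradient magnitude |∇z| = √(a² + b²) = √(2.19478 + 0.01726) = 1.48729.
True dip = arctan(1.48729) = 56.1°, dipping toward W (azimuth ≈ 275°).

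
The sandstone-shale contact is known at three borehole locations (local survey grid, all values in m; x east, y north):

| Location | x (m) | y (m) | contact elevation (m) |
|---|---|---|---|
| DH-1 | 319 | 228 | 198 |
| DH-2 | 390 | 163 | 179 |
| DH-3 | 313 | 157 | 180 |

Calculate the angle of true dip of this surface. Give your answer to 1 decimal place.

14.5°

Let the plane be z = a·x + b·y + c.
DH-2−DH-1: 71a − 65b = −19;  DH-3−DH-1: −6a − 71b = −18.
Solving gives a = −0.03296, b = 0.25631.
Gradient magnitude |∇z| = √(a² + b²) = √(0.00109 + 0.06569) = 0.25842.
True dip = arctan(0.25842) = 14.5°, dipping toward S (azimuth ≈ 173°).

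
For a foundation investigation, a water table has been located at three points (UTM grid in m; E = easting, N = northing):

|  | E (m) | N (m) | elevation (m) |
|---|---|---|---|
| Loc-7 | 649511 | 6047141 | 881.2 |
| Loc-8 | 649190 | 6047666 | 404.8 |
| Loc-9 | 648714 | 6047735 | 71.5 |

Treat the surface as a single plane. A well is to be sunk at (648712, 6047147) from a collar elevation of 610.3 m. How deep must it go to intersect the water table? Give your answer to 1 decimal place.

Let the plane be z = a·E + b·N + c.
Loc-8−Loc-7: −321a + 525b = −476.4;  Loc-9−Loc-7: −797a + 594b = −809.7.
Solving gives a = 0.623974867, b = −0.525912510.
Then c = 881.2 − a·649511 − b·6047141 = 2775869.76.
At (648712, 6047147): z_contact = 404779.98 − 3180270.26 + 2775869.76 = 379.49 m.
Depth below ground = 610.3 − 379.49 = 230.8 m.

230.8 m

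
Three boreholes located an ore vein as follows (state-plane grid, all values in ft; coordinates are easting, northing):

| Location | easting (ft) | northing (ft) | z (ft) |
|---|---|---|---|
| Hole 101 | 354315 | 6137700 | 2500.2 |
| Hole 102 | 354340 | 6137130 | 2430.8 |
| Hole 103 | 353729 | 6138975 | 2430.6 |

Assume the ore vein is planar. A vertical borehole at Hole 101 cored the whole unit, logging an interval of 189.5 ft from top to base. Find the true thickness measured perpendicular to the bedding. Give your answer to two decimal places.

Two edge vectors: Hole 101→Hole 102 = (25, -570, -69.4), Hole 101→Hole 103 = (-586, 1275, -69.6).
Normal n = (Hole 101→Hole 102) × (Hole 101→Hole 103) = (128157, 42408.4, -302145).
So ∂z/∂easting = −n_x/n_z = 0.42416 and ∂z/∂northing = −n_y/n_z = 0.14036.
|∇z| = √(a²+b²) = 0.44678, so dip δ = arctan(0.44678) = 24.07°.
True thickness = vertical thickness × cos δ = 189.5 × cos 24.07° = 173.02 ft.

173.02 ft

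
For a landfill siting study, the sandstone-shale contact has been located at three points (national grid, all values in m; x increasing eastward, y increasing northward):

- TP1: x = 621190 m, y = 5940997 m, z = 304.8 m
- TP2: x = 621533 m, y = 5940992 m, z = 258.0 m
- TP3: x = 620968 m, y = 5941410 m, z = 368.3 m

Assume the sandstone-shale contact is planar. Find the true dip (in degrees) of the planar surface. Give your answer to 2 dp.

8.96°

Two edge vectors: TP1→TP2 = (343, -5, -46.8), TP1→TP3 = (-222, 413, 63.5).
Normal n = (TP1→TP2) × (TP1→TP3) = (19010.9, -11390.9, 140549).
So ∂z/∂x = −n_x/n_z = −0.13526 and ∂z/∂y = −n_y/n_z = 0.08105.
Gradient magnitude |∇z| = √(a² + b²) = √(0.01830 + 0.00657) = 0.15768.
True dip = arctan(0.15768) = 8.96°, dipping toward ESE (azimuth ≈ 121°).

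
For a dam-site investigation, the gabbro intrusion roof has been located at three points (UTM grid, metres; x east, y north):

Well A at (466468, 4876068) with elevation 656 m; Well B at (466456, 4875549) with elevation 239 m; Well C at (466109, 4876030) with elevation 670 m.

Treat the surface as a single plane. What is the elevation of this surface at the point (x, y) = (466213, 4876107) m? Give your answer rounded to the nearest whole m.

719 m

Let the plane be z = a·x + b·y + c.
Well B−Well A: −12a − 519b = −417;  Well C−Well A: −359a − 38b = 14.
Solving gives a = −0.12434832, b = 0.80634331.
Then c = 656 − a·466468 − b·4876068 = −3873124.32.
At (466213, 4876107): z = −57972.8 + 3931816.3 − 3873124.32 = 719.2 m.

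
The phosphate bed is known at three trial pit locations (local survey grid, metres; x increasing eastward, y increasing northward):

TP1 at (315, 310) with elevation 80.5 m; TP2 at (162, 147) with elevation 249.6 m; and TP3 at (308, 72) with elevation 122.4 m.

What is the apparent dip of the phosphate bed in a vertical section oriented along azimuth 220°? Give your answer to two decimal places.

35.85°

Let the plane be z = a·x + b·y + c.
TP2−TP1: −153a − 163b = 169.1;  TP3−TP1: −7a − 238b = 41.9.
Solving gives a = −0.94736, b = −0.14819.
Unit vector along 220° is (sin 220°, cos 220°) = (-0.6428, -0.7660).
Slope in that direction = a·(-0.6428) + b·(-0.7660) = 0.72247.
Apparent dip = arctan|0.72247| = 35.85° (true dip is 43.8°, so apparent ≤ true as expected).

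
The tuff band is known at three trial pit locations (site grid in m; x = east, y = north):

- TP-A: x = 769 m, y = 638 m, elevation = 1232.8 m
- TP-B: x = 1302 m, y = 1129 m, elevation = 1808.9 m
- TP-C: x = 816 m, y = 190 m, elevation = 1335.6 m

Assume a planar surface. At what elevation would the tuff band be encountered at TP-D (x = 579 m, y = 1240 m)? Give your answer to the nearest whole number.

Let the plane be z = a·x + b·y + c.
TP-B−TP-A: 533a + 491b = 576.1;  TP-C−TP-A: 47a − 448b = 102.8.
Solving gives a = 1.17836, b = −0.10584.
Then c = 1232.8 − a·769 − b·638 = 394.16.
At (579, 1240): z = 682.3 − 131.2 + 394.16 = 945.2 m.

945 m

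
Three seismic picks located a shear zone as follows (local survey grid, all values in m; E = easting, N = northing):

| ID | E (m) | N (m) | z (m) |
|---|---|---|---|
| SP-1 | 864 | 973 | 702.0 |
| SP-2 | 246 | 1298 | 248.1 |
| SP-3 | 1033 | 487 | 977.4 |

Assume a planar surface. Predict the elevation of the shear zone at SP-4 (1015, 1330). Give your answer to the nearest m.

647 m

Let the plane be z = a·E + b·N + c.
SP-2−SP-1: −618a + 325b = −453.9;  SP-3−SP-1: 169a − 486b = 275.4.
Solving gives a = 0.53414, b = −0.38093.
Then c = 702 − a·864 − b·973 = 611.14.
At (1015, 1330): z = 542.2 − 506.6 + 611.14 = 646.7 m.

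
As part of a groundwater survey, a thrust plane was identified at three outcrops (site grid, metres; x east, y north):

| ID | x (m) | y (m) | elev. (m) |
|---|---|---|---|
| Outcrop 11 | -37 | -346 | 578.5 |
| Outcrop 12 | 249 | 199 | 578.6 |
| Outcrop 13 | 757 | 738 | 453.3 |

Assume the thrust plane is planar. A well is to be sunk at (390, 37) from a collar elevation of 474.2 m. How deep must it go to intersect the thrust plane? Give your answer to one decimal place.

21.5 m

Two edge vectors: Outcrop 11→Outcrop 12 = (286, 545, 0.1), Outcrop 11→Outcrop 13 = (794, 1084, -125.2).
Normal n = (Outcrop 11→Outcrop 12) × (Outcrop 11→Outcrop 13) = (-68342.4, 35886.6, -122706).
So ∂z/∂x = −n_x/n_z = −0.55696 and ∂z/∂y = −n_y/n_z = 0.29246.
Intercept c from Outcrop 11: 578.5 − 20.61 + 101.19 = 659.08.
At (390, 37): z_contact = −217.21 + 10.82 + 659.08 = 452.69 m.
Depth below ground = 474.2 − 452.69 = 21.5 m.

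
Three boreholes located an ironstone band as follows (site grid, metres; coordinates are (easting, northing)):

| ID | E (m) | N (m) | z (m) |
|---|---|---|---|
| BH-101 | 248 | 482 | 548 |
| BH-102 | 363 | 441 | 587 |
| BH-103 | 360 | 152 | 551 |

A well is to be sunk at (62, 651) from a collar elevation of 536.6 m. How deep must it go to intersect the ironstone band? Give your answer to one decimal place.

39.3 m

Let the plane be z = a·E + b·N + c.
BH-102−BH-101: 115a − 41b = 39;  BH-103−BH-101: 112a − 330b = 3.
Solving gives a = 0.38213, b = 0.12060.
Then c = 548 − a·248 − b·482 = 395.10.
At (62, 651): z_contact = 23.69 + 78.51 + 395.10 = 497.31 m.
Depth below ground = 536.6 − 497.31 = 39.3 m.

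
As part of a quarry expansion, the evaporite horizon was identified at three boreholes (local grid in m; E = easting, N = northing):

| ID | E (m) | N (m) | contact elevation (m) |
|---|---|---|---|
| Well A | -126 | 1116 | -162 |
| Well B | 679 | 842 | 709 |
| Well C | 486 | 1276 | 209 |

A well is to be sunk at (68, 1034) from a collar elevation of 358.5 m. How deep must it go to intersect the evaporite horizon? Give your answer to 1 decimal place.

298.0 m

Two edge vectors: Well A→Well B = (805, -274, 871), Well A→Well C = (612, 160, 371).
Normal n = (Well A→Well B) × (Well A→Well C) = (-241014, 234397, 296488).
So ∂z/∂E = −n_x/n_z = 0.812896 and ∂z/∂N = −n_y/n_z = −0.790578.
Intercept c from Well A: -162 + 102.42 + 882.29 = 822.71.
At (68, 1034): z_contact = 55.28 − 817.46 + 822.71 = 60.53 m.
Depth below ground = 358.5 − 60.53 = 298.0 m.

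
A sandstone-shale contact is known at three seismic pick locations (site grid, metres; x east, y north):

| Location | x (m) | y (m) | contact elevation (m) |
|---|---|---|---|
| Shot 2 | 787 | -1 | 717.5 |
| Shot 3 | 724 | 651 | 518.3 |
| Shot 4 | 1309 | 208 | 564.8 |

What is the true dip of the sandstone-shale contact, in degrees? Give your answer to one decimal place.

Two edge vectors: Shot 2→Shot 3 = (-63, 652, -199.2), Shot 2→Shot 4 = (522, 209, -152.7).
Normal n = (Shot 2→Shot 3) × (Shot 2→Shot 4) = (-57927.6, -113602.5, -353511).
So ∂z/∂x = −n_x/n_z = −0.16386 and ∂z/∂y = −n_y/n_z = −0.32135.
Gradient magnitude |∇z| = √(a² + b²) = √(0.02685 + 0.10327) = 0.36072.
True dip = arctan(0.36072) = 19.8°, dipping toward NNE (azimuth ≈ 027°).

19.8°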